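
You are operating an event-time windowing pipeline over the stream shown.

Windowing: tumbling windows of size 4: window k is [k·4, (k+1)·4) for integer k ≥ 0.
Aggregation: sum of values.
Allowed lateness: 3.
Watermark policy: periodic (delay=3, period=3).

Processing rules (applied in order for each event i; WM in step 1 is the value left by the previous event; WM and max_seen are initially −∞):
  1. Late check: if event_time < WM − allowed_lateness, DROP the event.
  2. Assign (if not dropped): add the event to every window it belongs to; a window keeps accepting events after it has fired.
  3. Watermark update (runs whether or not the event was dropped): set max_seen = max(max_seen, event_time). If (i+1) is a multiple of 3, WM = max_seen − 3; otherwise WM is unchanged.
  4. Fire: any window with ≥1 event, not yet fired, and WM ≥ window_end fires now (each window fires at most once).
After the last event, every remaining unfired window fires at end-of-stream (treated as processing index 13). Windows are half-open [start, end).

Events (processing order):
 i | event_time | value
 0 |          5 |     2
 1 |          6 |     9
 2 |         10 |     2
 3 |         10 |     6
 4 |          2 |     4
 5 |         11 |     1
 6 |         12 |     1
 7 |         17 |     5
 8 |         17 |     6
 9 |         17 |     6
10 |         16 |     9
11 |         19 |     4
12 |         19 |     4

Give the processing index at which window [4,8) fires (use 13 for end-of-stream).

5

i=0 t=5 v=2: → [4,8); WM=−∞
i=1 t=6 v=9: → [4,8); WM=−∞
i=2 t=10 v=2: → [8,12); WM=7
i=3 t=10 v=6: → [8,12); WM=7
i=4 t=2 v=4: DROP (t<7-3); WM=7
i=5 t=11 v=1: → [8,12); WM=8; [4,8) fires=11
i=6 t=12 v=1: → [12,16); WM=8
i=7 t=17 v=5: → [16,20); WM=8
i=8 t=17 v=6: → [16,20); WM=14; [8,12) fires=9
i=9 t=17 v=6: → [16,20); WM=14
i=10 t=16 v=9: → [16,20); WM=14
i=11 t=19 v=4: → [16,20); WM=16; [12,16) fires=1
i=12 t=19 v=4: → [16,20); WM=16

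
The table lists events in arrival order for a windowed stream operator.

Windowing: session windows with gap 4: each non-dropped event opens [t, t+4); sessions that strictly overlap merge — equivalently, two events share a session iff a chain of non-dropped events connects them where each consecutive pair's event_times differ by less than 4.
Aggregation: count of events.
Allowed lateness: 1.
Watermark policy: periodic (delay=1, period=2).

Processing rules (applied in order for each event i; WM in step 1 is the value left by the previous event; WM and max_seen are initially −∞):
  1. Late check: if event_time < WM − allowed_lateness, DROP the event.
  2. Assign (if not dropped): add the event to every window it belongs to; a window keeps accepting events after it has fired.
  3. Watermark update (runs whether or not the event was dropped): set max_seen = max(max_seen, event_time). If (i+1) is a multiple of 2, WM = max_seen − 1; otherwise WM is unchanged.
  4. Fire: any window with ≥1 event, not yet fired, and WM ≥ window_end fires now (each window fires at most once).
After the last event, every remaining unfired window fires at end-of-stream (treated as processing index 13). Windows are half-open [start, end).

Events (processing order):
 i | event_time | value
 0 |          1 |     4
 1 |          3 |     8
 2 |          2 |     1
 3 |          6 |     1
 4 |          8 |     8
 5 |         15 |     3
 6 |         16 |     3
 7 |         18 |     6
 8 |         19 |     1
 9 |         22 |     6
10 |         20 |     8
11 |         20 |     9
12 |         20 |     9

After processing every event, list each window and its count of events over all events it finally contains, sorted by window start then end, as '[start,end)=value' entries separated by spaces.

i=0 t=1 v=4: → [1,5); WM=−∞
i=1 t=3 v=8: → [1,7); WM=2
i=2 t=2 v=1: → [1,7); WM=2
i=3 t=6 v=1: → [1,10); WM=5
i=4 t=8 v=8: → [1,12); WM=5
i=5 t=15 v=3: → [15,19); WM=14
i=6 t=16 v=3: → [15,20); WM=14
i=7 t=18 v=6: → [15,22); WM=17
i=8 t=19 v=1: → [15,23); WM=17
i=9 t=22 v=6: → [15,26); WM=21
i=10 t=20 v=8: → [15,26); WM=21
i=11 t=20 v=9: → [15,26); WM=21
i=12 t=20 v=9: → [15,26); WM=21

[1,12)=5 [15,26)=8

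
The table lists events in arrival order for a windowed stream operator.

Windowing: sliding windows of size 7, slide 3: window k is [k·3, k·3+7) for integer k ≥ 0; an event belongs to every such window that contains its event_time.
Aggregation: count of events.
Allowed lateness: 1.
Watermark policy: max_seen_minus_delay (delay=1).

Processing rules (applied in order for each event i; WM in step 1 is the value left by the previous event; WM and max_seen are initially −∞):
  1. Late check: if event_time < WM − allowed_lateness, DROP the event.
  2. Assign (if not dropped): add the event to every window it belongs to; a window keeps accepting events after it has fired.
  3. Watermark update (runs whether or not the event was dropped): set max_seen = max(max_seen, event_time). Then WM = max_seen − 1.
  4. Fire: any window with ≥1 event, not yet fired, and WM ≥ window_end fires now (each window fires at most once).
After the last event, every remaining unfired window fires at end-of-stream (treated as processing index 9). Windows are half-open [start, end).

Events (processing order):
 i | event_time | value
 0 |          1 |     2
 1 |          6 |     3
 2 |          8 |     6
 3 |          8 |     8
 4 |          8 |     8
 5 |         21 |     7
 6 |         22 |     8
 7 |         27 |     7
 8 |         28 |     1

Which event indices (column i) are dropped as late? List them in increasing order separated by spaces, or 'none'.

i=0 t=1 v=2: → [0,7); WM=0
i=1 t=6 v=3: → [6,13),[3,10),[0,7); WM=5
i=2 t=8 v=6: → [6,13),[3,10); WM=7; [0,7) fires=2
i=3 t=8 v=8: → [6,13),[3,10); WM=7
i=4 t=8 v=8: → [6,13),[3,10); WM=7
i=5 t=21 v=7: → [21,28),[18,25),[15,22); WM=20; [3,10) fires=4 [6,13) fires=4
i=6 t=22 v=8: → [21,28),[18,25); WM=21
i=7 t=27 v=7: → [27,34),[24,31),[21,28); WM=26; [15,22) fires=1 [18,25) fires=2
i=8 t=28 v=1: → [27,34),[24,31); WM=27

none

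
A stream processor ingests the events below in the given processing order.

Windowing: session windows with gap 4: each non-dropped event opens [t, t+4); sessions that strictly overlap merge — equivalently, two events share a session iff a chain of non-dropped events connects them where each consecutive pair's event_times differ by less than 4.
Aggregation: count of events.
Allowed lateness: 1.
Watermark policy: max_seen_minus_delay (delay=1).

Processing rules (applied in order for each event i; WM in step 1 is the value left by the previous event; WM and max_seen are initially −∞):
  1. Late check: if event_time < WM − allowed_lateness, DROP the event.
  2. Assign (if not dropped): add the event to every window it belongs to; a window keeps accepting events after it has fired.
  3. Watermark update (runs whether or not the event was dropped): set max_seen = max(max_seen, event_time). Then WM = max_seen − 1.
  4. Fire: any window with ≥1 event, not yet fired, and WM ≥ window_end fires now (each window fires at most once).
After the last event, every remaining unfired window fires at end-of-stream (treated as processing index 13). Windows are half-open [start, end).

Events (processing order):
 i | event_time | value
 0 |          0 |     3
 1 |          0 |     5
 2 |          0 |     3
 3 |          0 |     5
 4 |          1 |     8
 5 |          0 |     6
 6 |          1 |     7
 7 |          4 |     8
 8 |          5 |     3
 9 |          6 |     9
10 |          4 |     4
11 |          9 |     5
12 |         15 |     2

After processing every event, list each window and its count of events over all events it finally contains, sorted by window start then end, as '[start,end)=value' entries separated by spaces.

[0,13)=12 [15,19)=1

i=0 t=0 v=3: → [0,4); WM=-1
i=1 t=0 v=5: → [0,4); WM=-1
i=2 t=0 v=3: → [0,4); WM=-1
i=3 t=0 v=5: → [0,4); WM=-1
i=4 t=1 v=8: → [0,5); WM=0
i=5 t=0 v=6: → [0,5); WM=0
i=6 t=1 v=7: → [0,5); WM=0
i=7 t=4 v=8: → [0,8); WM=3
i=8 t=5 v=3: → [0,9); WM=4
i=9 t=6 v=9: → [0,10); WM=5
i=10 t=4 v=4: → [0,10); WM=5
i=11 t=9 v=5: → [0,13); WM=8
i=12 t=15 v=2: → [15,19); WM=14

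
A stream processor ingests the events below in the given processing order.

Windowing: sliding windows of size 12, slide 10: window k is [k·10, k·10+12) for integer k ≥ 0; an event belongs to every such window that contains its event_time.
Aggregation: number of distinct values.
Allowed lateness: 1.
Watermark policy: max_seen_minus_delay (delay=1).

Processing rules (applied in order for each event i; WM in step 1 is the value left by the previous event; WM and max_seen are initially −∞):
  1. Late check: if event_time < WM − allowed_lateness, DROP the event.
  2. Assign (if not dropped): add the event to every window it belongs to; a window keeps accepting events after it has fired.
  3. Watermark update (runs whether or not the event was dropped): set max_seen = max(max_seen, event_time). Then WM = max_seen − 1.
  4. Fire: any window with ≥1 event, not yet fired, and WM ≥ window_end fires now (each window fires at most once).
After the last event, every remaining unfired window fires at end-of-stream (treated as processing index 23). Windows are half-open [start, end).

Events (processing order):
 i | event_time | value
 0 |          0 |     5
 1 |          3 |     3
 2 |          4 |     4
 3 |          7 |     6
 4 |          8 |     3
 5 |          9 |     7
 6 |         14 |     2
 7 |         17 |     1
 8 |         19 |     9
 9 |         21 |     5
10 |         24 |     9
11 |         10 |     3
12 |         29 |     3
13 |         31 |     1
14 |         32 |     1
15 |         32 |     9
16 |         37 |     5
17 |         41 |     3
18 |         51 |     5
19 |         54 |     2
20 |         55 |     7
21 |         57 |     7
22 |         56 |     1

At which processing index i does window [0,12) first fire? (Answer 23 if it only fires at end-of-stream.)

6

i=0 t=0 v=5: → [0,12); WM=-1
i=1 t=3 v=3: → [0,12); WM=2
i=2 t=4 v=4: → [0,12); WM=3
i=3 t=7 v=6: → [0,12); WM=6
i=4 t=8 v=3: → [0,12); WM=7
i=5 t=9 v=7: → [0,12); WM=8
i=6 t=14 v=2: → [10,22); WM=13; [0,12) fires=5
i=7 t=17 v=1: → [10,22); WM=16
i=8 t=19 v=9: → [10,22); WM=18
i=9 t=21 v=5: → [20,32),[10,22); WM=20
i=10 t=24 v=9: → [20,32); WM=23; [10,22) fires=4
i=11 t=10 v=3: DROP (t<23-1); WM=23
i=12 t=29 v=3: → [20,32); WM=28
i=13 t=31 v=1: → [30,42),[20,32); WM=30
i=14 t=32 v=1: → [30,42); WM=31
i=15 t=32 v=9: → [30,42); WM=31
i=16 t=37 v=5: → [30,42); WM=36; [20,32) fires=4
i=17 t=41 v=3: → [40,52),[30,42); WM=40
i=18 t=51 v=5: → [50,62),[40,52); WM=50; [30,42) fires=4
i=19 t=54 v=2: → [50,62); WM=53; [40,52) fires=2
i=20 t=55 v=7: → [50,62); WM=54
i=21 t=57 v=7: → [50,62); WM=56
i=22 t=56 v=1: → [50,62); WM=56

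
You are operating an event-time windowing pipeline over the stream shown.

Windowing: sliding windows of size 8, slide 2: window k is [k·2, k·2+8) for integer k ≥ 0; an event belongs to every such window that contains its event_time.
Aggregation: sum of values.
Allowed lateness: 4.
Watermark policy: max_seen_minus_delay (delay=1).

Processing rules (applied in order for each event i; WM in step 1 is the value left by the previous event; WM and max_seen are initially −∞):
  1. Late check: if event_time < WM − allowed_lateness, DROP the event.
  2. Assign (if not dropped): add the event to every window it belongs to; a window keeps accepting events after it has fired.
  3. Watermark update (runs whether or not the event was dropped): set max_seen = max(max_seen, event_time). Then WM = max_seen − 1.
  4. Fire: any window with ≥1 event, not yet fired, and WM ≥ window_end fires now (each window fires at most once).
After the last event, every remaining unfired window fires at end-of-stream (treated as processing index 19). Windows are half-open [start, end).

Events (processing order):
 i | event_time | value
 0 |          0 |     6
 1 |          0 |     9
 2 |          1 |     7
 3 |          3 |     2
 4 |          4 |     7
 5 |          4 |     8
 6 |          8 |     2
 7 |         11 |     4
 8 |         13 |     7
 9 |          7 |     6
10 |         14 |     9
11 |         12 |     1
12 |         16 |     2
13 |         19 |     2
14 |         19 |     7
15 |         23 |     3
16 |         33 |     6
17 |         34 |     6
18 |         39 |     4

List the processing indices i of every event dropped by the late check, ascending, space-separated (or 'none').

i=0 t=0 v=6: → [0,8); WM=-1
i=1 t=0 v=9: → [0,8); WM=-1
i=2 t=1 v=7: → [0,8); WM=0
i=3 t=3 v=2: → [2,10),[0,8); WM=2
i=4 t=4 v=7: → [4,12),[2,10),[0,8); WM=3
i=5 t=4 v=8: → [4,12),[2,10),[0,8); WM=3
i=6 t=8 v=2: → [8,16),[6,14),[4,12),[2,10); WM=7
i=7 t=11 v=4: → [10,18),[8,16),[6,14),[4,12); WM=10; [0,8) fires=39 [2,10) fires=19
i=8 t=13 v=7: → [12,20),[10,18),[8,16),[6,14); WM=12; [4,12) fires=21
i=9 t=7 v=6: DROP (t<12-4); WM=12
i=10 t=14 v=9: → [14,22),[12,20),[10,18),[8,16); WM=13
i=11 t=12 v=1: → [12,20),[10,18),[8,16),[6,14); WM=13
i=12 t=16 v=2: → [16,24),[14,22),[12,20),[10,18); WM=15; [6,14) fires=14
i=13 t=19 v=2: → [18,26),[16,24),[14,22),[12,20); WM=18; [8,16) fires=23 [10,18) fires=23
i=14 t=19 v=7: → [18,26),[16,24),[14,22),[12,20); WM=18
i=15 t=23 v=3: → [22,30),[20,28),[18,26),[16,24); WM=22; [12,20) fires=28 [14,22) fires=20
i=16 t=33 v=6: → [32,40),[30,38),[28,36),[26,34); WM=32; [16,24) fires=14 [18,26) fires=12 [20,28) fires=3 [22,30) fires=3
i=17 t=34 v=6: → [34,42),[32,40),[30,38),[28,36); WM=33
i=18 t=39 v=4: → [38,46),[36,44),[34,42),[32,40); WM=38; [26,34) fires=6 [28,36) fires=12 [30,38) fires=12

9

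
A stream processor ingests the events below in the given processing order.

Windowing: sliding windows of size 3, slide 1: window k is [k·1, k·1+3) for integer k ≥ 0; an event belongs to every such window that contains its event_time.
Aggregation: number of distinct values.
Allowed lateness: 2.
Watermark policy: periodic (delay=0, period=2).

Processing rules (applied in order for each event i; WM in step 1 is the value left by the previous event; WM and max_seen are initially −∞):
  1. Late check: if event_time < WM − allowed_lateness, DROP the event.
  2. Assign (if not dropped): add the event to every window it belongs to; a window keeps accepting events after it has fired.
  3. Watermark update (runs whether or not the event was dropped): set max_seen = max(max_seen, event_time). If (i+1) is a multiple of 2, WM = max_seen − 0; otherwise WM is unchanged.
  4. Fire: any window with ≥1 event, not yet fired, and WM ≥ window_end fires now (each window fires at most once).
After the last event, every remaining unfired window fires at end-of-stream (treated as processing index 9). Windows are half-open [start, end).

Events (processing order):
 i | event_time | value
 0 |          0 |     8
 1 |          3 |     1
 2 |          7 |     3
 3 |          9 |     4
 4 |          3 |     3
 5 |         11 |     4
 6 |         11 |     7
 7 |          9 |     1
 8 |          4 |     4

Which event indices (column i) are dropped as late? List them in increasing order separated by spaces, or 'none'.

4 8

i=0 t=0 v=8: → [0,3); WM=−∞
i=1 t=3 v=1: → [3,6),[2,5),[1,4); WM=3; [0,3) fires=1
i=2 t=7 v=3: → [7,10),[6,9),[5,8); WM=3
i=3 t=9 v=4: → [9,12),[8,11),[7,10); WM=9; [1,4) fires=1 [2,5) fires=1 [3,6) fires=1 [5,8) fires=1 [6,9) fires=1
i=4 t=3 v=3: DROP (t<9-2); WM=9
i=5 t=11 v=4: → [11,14),[10,13),[9,12); WM=11; [7,10) fires=2 [8,11) fires=1
i=6 t=11 v=7: → [11,14),[10,13),[9,12); WM=11
i=7 t=9 v=1: → [9,12),[8,11),[7,10); WM=11
i=8 t=4 v=4: DROP (t<11-2); WM=11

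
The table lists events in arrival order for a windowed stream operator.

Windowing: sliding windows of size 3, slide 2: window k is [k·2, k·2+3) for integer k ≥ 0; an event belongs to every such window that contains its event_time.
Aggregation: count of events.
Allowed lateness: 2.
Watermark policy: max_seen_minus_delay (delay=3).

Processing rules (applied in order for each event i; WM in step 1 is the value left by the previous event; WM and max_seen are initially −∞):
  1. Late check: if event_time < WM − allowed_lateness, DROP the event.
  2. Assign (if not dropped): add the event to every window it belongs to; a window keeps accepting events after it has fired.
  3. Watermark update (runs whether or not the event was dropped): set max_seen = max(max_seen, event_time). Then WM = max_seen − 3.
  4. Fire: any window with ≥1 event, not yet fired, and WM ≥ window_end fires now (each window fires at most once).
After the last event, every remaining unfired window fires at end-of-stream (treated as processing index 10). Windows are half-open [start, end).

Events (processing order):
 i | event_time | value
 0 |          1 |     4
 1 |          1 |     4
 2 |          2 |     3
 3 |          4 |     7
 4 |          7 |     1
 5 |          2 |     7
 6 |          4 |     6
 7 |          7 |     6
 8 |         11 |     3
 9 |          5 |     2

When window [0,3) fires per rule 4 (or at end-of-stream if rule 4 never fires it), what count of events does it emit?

i=0 t=1 v=4: → [0,3); WM=-2
i=1 t=1 v=4: → [0,3); WM=-2
i=2 t=2 v=3: → [2,5),[0,3); WM=-1
i=3 t=4 v=7: → [4,7),[2,5); WM=1
i=4 t=7 v=1: → [6,9); WM=4; [0,3) fires=3
i=5 t=2 v=7: → [2,5),[0,3); WM=4
i=6 t=4 v=6: → [4,7),[2,5); WM=4
i=7 t=7 v=6: → [6,9); WM=4
i=8 t=11 v=3: → [10,13); WM=8; [2,5) fires=4 [4,7) fires=2
i=9 t=5 v=2: DROP (t<8-2); WM=8

3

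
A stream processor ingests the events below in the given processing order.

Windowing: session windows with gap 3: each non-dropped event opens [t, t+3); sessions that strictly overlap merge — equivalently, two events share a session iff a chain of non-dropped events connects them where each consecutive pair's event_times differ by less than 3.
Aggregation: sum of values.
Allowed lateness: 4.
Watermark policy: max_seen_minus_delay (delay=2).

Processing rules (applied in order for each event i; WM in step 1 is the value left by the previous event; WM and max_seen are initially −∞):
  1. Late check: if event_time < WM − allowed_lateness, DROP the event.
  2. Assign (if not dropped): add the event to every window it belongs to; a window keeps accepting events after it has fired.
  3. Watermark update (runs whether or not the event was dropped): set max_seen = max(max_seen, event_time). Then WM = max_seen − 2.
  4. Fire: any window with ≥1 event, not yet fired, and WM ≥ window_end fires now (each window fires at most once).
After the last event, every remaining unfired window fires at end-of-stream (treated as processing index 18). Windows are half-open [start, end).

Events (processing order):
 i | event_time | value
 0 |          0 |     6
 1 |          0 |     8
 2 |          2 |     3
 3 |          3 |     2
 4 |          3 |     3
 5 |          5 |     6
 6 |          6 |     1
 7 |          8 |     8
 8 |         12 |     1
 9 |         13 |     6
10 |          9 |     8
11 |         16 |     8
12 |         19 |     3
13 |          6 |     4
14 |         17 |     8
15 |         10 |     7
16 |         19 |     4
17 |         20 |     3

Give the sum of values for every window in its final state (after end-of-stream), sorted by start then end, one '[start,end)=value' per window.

i=0 t=0 v=6: → [0,3); WM=-2
i=1 t=0 v=8: → [0,3); WM=-2
i=2 t=2 v=3: → [0,5); WM=0
i=3 t=3 v=2: → [0,6); WM=1
i=4 t=3 v=3: → [0,6); WM=1
i=5 t=5 v=6: → [0,8); WM=3
i=6 t=6 v=1: → [0,9); WM=4
i=7 t=8 v=8: → [0,11); WM=6
i=8 t=12 v=1: → [12,15); WM=10
i=9 t=13 v=6: → [12,16); WM=11
i=10 t=9 v=8: → [0,12); WM=11
i=11 t=16 v=8: → [16,19); WM=14
i=12 t=19 v=3: → [19,22); WM=17
i=13 t=6 v=4: DROP (t<17-4); WM=17
i=14 t=17 v=8: → [16,22); WM=17
i=15 t=10 v=7: DROP (t<17-4); WM=17
i=16 t=19 v=4: → [16,22); WM=17
i=17 t=20 v=3: → [16,23); WM=18

[0,12)=45 [12,16)=7 [16,23)=26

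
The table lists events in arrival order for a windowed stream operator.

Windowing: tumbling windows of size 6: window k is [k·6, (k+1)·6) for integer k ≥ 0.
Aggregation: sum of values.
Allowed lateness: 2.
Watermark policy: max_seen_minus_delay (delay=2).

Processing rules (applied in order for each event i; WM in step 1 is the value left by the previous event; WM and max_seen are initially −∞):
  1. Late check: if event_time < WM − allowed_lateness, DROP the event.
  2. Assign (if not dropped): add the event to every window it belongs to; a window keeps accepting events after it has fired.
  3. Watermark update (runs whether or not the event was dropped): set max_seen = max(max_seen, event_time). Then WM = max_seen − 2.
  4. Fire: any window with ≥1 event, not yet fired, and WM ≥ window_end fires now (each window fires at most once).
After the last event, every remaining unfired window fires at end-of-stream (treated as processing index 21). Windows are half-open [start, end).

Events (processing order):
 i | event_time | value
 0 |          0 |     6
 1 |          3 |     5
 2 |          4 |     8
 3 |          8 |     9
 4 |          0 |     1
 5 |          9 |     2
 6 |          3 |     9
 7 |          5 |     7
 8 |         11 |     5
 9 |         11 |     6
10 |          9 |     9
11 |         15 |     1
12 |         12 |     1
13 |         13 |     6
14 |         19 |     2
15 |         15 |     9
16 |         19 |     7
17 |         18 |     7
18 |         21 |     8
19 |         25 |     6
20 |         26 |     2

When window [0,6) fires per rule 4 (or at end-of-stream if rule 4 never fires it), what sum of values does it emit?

19

i=0 t=0 v=6: → [0,6); WM=-2
i=1 t=3 v=5: → [0,6); WM=1
i=2 t=4 v=8: → [0,6); WM=2
i=3 t=8 v=9: → [6,12); WM=6; [0,6) fires=19
i=4 t=0 v=1: DROP (t<6-2); WM=6
i=5 t=9 v=2: → [6,12); WM=7
i=6 t=3 v=9: DROP (t<7-2); WM=7
i=7 t=5 v=7: → [0,6); WM=7
i=8 t=11 v=5: → [6,12); WM=9
i=9 t=11 v=6: → [6,12); WM=9
i=10 t=9 v=9: → [6,12); WM=9
i=11 t=15 v=1: → [12,18); WM=13; [6,12) fires=31
i=12 t=12 v=1: → [12,18); WM=13
i=13 t=13 v=6: → [12,18); WM=13
i=14 t=19 v=2: → [18,24); WM=17
i=15 t=15 v=9: → [12,18); WM=17
i=16 t=19 v=7: → [18,24); WM=17
i=17 t=18 v=7: → [18,24); WM=17
i=18 t=21 v=8: → [18,24); WM=19; [12,18) fires=17
i=19 t=25 v=6: → [24,30); WM=23
i=20 t=26 v=2: → [24,30); WM=24; [18,24) fires=24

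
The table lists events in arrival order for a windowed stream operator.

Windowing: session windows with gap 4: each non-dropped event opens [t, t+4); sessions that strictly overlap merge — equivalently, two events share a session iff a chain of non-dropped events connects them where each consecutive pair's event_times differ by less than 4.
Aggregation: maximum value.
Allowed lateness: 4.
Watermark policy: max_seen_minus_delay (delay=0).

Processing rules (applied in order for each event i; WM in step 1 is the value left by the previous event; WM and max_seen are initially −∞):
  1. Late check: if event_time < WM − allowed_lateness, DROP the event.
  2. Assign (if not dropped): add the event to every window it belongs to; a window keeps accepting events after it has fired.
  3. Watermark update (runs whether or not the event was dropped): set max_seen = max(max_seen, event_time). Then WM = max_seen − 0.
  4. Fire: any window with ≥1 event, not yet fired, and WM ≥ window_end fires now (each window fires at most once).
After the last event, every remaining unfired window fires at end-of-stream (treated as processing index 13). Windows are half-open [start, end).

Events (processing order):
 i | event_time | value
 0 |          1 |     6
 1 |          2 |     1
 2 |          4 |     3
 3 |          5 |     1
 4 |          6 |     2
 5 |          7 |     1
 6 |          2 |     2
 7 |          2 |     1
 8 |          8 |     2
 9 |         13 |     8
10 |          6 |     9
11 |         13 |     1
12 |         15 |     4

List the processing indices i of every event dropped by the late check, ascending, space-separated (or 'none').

6 7 10

i=0 t=1 v=6: → [1,5); WM=1
i=1 t=2 v=1: → [1,6); WM=2
i=2 t=4 v=3: → [1,8); WM=4
i=3 t=5 v=1: → [1,9); WM=5
i=4 t=6 v=2: → [1,10); WM=6
i=5 t=7 v=1: → [1,11); WM=7
i=6 t=2 v=2: DROP (t<7-4); WM=7
i=7 t=2 v=1: DROP (t<7-4); WM=7
i=8 t=8 v=2: → [1,12); WM=8
i=9 t=13 v=8: → [13,17); WM=13
i=10 t=6 v=9: DROP (t<13-4); WM=13
i=11 t=13 v=1: → [13,17); WM=13
i=12 t=15 v=4: → [13,19); WM=15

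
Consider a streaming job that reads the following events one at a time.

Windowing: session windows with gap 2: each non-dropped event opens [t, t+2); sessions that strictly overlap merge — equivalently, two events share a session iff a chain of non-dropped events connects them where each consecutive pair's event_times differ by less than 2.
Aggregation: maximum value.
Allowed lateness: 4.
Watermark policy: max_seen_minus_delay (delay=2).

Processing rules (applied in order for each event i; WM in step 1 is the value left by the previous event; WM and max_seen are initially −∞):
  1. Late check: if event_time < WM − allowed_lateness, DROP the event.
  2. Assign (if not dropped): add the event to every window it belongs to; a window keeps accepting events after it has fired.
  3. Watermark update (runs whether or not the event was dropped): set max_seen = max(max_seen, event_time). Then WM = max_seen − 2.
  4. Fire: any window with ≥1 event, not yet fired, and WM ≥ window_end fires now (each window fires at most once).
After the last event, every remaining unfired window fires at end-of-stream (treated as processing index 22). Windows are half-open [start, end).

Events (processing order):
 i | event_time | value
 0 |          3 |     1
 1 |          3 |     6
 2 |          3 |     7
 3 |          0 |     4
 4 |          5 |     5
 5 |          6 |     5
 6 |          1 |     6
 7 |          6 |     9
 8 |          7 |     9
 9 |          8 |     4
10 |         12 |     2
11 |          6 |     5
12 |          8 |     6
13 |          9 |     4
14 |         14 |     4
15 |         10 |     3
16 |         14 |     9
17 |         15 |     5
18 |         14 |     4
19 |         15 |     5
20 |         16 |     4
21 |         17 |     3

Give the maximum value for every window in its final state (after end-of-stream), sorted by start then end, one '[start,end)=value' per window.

i=0 t=3 v=1: → [3,5); WM=1
i=1 t=3 v=6: → [3,5); WM=1
i=2 t=3 v=7: → [3,5); WM=1
i=3 t=0 v=4: → [0,2); WM=1
i=4 t=5 v=5: → [5,7); WM=3
i=5 t=6 v=5: → [5,8); WM=4
i=6 t=1 v=6: → [0,3); WM=4
i=7 t=6 v=9: → [5,8); WM=4
i=8 t=7 v=9: → [5,9); WM=5
i=9 t=8 v=4: → [5,10); WM=6
i=10 t=12 v=2: → [12,14); WM=10
i=11 t=6 v=5: → [5,10); WM=10
i=12 t=8 v=6: → [5,10); WM=10
i=13 t=9 v=4: → [5,11); WM=10
i=14 t=14 v=4: → [14,16); WM=12
i=15 t=10 v=3: → [5,12); WM=12
i=16 t=14 v=9: → [14,16); WM=12
i=17 t=15 v=5: → [14,17); WM=13
i=18 t=14 v=4: → [14,17); WM=13
i=19 t=15 v=5: → [14,17); WM=13
i=20 t=16 v=4: → [14,18); WM=14
i=21 t=17 v=3: → [14,19); WM=15

[0,3)=6 [3,5)=7 [5,12)=9 [12,14)=2 [14,19)=9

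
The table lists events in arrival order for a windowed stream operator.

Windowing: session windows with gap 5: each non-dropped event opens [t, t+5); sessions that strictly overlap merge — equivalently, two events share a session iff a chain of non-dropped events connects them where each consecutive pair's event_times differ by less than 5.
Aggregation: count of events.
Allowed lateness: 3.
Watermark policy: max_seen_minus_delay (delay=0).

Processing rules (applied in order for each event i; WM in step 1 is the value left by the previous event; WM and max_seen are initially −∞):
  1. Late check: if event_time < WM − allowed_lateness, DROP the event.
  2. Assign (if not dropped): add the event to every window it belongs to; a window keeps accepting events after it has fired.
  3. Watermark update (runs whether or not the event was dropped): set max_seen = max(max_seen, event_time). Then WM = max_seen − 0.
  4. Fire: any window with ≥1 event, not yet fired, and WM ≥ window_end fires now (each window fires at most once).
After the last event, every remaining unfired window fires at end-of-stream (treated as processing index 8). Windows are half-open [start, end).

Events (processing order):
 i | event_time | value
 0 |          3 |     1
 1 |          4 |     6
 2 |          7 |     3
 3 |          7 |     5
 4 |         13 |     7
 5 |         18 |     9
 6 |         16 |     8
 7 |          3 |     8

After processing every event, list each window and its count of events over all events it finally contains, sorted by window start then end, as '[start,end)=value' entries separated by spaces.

i=0 t=3 v=1: → [3,8); WM=3
i=1 t=4 v=6: → [3,9); WM=4
i=2 t=7 v=3: → [3,12); WM=7
i=3 t=7 v=5: → [3,12); WM=7
i=4 t=13 v=7: → [13,18); WM=13
i=5 t=18 v=9: → [18,23); WM=18
i=6 t=16 v=8: → [13,23); WM=18
i=7 t=3 v=8: DROP (t<18-3); WM=18

[3,12)=4 [13,23)=3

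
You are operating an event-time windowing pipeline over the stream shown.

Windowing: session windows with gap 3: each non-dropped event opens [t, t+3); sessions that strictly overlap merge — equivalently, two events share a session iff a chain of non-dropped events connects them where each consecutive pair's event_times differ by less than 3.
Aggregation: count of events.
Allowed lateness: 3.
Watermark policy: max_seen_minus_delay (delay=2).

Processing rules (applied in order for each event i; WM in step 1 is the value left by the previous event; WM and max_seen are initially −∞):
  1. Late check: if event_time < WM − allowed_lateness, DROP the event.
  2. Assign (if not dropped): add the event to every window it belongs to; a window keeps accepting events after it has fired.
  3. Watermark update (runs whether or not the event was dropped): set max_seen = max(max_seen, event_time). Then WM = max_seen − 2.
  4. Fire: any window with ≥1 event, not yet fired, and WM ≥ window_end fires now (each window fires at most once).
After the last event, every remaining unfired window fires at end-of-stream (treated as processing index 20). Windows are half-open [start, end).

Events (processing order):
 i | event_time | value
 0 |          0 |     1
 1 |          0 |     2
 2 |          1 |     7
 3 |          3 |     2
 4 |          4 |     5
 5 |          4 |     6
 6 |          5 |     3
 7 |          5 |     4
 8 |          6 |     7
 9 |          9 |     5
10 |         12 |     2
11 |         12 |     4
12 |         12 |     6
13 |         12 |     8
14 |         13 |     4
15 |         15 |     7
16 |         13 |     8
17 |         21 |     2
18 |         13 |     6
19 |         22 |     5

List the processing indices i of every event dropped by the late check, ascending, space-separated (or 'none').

i=0 t=0 v=1: → [0,3); WM=-2
i=1 t=0 v=2: → [0,3); WM=-2
i=2 t=1 v=7: → [0,4); WM=-1
i=3 t=3 v=2: → [0,6); WM=1
i=4 t=4 v=5: → [0,7); WM=2
i=5 t=4 v=6: → [0,7); WM=2
i=6 t=5 v=3: → [0,8); WM=3
i=7 t=5 v=4: → [0,8); WM=3
i=8 t=6 v=7: → [0,9); WM=4
i=9 t=9 v=5: → [9,12); WM=7
i=10 t=12 v=2: → [12,15); WM=10
i=11 t=12 v=4: → [12,15); WM=10
i=12 t=12 v=6: → [12,15); WM=10
i=13 t=12 v=8: → [12,15); WM=10
i=14 t=13 v=4: → [12,16); WM=11
i=15 t=15 v=7: → [12,18); WM=13
i=16 t=13 v=8: → [12,18); WM=13
i=17 t=21 v=2: → [21,24); WM=19
i=18 t=13 v=6: DROP (t<19-3); WM=19
i=19 t=22 v=5: → [21,25); WM=20

18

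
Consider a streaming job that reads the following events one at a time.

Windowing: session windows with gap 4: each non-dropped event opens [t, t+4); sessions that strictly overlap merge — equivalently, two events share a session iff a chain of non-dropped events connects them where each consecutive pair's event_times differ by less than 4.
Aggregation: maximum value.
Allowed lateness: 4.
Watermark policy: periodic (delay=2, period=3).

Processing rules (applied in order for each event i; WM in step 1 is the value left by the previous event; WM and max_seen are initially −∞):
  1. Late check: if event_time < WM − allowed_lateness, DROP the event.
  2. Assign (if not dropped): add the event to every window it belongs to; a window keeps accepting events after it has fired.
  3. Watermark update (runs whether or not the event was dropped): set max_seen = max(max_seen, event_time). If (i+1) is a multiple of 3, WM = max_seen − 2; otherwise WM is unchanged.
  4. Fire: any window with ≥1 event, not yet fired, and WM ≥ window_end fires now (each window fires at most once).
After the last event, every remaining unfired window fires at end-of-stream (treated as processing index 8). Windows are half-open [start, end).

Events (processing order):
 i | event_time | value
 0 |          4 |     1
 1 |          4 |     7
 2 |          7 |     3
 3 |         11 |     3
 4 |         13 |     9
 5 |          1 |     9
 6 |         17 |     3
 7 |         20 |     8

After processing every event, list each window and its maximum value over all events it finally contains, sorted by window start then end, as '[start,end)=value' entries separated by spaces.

[1,11)=9 [11,17)=9 [17,24)=8

i=0 t=4 v=1: → [4,8); WM=−∞
i=1 t=4 v=7: → [4,8); WM=−∞
i=2 t=7 v=3: → [4,11); WM=5
i=3 t=11 v=3: → [11,15); WM=5
i=4 t=13 v=9: → [11,17); WM=5
i=5 t=1 v=9: → [1,11); WM=11
i=6 t=17 v=3: → [17,21); WM=11
i=7 t=20 v=8: → [17,24); WM=11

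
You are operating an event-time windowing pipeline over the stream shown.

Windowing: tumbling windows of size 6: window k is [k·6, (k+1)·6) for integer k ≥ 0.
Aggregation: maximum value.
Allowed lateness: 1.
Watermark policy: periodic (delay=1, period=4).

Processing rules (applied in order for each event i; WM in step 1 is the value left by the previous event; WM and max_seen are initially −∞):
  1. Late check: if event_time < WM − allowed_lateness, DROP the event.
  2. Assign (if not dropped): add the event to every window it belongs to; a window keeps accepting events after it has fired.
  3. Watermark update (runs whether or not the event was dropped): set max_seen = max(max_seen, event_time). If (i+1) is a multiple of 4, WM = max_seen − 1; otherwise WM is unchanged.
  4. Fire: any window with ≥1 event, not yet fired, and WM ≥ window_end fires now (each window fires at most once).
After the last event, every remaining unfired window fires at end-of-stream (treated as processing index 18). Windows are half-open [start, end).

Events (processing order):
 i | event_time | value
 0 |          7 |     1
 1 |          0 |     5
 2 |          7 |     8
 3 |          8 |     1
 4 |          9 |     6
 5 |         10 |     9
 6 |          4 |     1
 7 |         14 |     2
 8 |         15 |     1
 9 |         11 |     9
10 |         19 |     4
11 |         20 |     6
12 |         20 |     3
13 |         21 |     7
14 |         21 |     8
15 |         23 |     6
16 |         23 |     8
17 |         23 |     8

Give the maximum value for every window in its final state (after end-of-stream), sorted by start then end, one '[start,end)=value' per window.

i=0 t=7 v=1: → [6,12); WM=−∞
i=1 t=0 v=5: → [0,6); WM=−∞
i=2 t=7 v=8: → [6,12); WM=−∞
i=3 t=8 v=1: → [6,12); WM=7; [0,6) fires=5
i=4 t=9 v=6: → [6,12); WM=7
i=5 t=10 v=9: → [6,12); WM=7
i=6 t=4 v=1: DROP (t<7-1); WM=7
i=7 t=14 v=2: → [12,18); WM=13; [6,12) fires=9
i=8 t=15 v=1: → [12,18); WM=13
i=9 t=11 v=9: DROP (t<13-1); WM=13
i=10 t=19 v=4: → [18,24); WM=13
i=11 t=20 v=6: → [18,24); WM=19; [12,18) fires=2
i=12 t=20 v=3: → [18,24); WM=19
i=13 t=21 v=7: → [18,24); WM=19
i=14 t=21 v=8: → [18,24); WM=19
i=15 t=23 v=6: → [18,24); WM=22
i=16 t=23 v=8: → [18,24); WM=22
i=17 t=23 v=8: → [18,24); WM=22

[0,6)=5 [6,12)=9 [12,18)=2 [18,24)=8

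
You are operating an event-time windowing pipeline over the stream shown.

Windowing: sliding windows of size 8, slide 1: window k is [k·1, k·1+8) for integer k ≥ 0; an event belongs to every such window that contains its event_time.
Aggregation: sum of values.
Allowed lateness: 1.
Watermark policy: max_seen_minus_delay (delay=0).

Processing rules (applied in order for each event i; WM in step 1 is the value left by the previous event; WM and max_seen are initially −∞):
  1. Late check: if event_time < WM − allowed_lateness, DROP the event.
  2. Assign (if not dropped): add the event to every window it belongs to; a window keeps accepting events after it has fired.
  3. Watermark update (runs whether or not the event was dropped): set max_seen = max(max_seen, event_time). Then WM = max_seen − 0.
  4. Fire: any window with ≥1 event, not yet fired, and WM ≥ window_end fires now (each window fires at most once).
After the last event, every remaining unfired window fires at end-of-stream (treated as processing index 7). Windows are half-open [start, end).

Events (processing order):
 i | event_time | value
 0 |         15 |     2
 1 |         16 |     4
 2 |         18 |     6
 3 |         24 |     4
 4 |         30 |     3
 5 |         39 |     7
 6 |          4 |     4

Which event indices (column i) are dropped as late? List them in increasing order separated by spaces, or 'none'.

i=0 t=15 v=2: → [15,23),[14,22),[13,21),[12,20),[11,19),[10,18),[9,17),[8,16); WM=15
i=1 t=16 v=4: → [16,24),[15,23),[14,22),[13,21),[12,20),[11,19),[10,18),[9,17); WM=16; [8,16) fires=2
i=2 t=18 v=6: → [18,26),[17,25),[16,24),[15,23),[14,22),[13,21),[12,20),[11,19); WM=18; [9,17) fires=6 [10,18) fires=6
i=3 t=24 v=4: → [24,32),[23,31),[22,30),[21,29),[20,28),[19,27),[18,26),[17,25); WM=24; [11,19) fires=12 [12,20) fires=12 [13,21) fires=12 [14,22) fires=12 [15,23) fires=12 [16,24) fires=10
i=4 t=30 v=3: → [30,38),[29,37),[28,36),[27,35),[26,34),[25,33),[24,32),[23,31); WM=30; [17,25) fires=10 [18,26) fires=10 [19,27) fires=4 [20,28) fires=4 [21,29) fires=4 [22,30) fires=4
i=5 t=39 v=7: → [39,47),[38,46),[37,45),[36,44),[35,43),[34,42),[33,41),[32,40); WM=39; [23,31) fires=7 [24,32) fires=7 [25,33) fires=3 [26,34) fires=3 [27,35) fires=3 [28,36) fires=3 [29,37) fires=3 [30,38) fires=3
i=6 t=4 v=4: DROP (t<39-1); WM=39

6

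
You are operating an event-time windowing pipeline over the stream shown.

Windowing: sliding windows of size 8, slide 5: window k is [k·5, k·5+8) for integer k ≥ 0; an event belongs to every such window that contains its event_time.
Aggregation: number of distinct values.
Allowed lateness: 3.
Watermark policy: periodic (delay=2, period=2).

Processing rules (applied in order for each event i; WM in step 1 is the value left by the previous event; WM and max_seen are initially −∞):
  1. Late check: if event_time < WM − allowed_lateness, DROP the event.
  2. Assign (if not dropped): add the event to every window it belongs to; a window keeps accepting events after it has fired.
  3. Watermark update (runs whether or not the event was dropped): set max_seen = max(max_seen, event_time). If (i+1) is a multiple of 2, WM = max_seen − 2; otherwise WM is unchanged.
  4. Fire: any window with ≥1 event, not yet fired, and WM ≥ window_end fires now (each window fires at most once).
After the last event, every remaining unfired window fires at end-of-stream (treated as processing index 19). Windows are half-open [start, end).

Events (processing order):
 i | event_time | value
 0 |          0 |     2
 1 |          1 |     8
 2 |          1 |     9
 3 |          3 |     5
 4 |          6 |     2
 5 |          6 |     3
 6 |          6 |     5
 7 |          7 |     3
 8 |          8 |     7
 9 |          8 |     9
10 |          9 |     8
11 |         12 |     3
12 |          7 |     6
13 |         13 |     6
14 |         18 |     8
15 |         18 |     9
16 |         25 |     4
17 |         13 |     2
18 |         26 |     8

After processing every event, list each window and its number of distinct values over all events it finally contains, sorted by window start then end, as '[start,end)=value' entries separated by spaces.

i=0 t=0 v=2: → [0,8); WM=−∞
i=1 t=1 v=8: → [0,8); WM=-1
i=2 t=1 v=9: → [0,8); WM=-1
i=3 t=3 v=5: → [0,8); WM=1
i=4 t=6 v=2: → [5,13),[0,8); WM=1
i=5 t=6 v=3: → [5,13),[0,8); WM=4
i=6 t=6 v=5: → [5,13),[0,8); WM=4
i=7 t=7 v=3: → [5,13),[0,8); WM=5
i=8 t=8 v=7: → [5,13); WM=5
i=9 t=8 v=9: → [5,13); WM=6
i=10 t=9 v=8: → [5,13); WM=6
i=11 t=12 v=3: → [10,18),[5,13); WM=10; [0,8) fires=5
i=12 t=7 v=6: → [5,13),[0,8); WM=10
i=13 t=13 v=6: → [10,18); WM=11
i=14 t=18 v=8: → [15,23); WM=11
i=15 t=18 v=9: → [15,23); WM=16; [5,13) fires=7
i=16 t=25 v=4: → [25,33),[20,28); WM=16
i=17 t=13 v=2: → [10,18); WM=23; [10,18) fires=3 [15,23) fires=2
i=18 t=26 v=8: → [25,33),[20,28); WM=23

[0,8)=6 [5,13)=7 [10,18)=3 [15,23)=2 [20,28)=2 [25,33)=2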